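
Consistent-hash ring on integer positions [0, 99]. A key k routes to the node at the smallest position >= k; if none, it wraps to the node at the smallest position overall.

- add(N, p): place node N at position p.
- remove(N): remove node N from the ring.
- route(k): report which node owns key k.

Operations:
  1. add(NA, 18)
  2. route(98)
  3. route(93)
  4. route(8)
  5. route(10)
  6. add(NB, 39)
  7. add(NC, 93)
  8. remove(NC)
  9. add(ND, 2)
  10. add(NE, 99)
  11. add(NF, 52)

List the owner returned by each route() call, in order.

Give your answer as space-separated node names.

Op 1: add NA@18 -> ring=[18:NA]
Op 2: route key 98: none >= 98, wrap to smallest pos 18 -> NA
Op 3: route key 93: none >= 93, wrap to smallest pos 18 -> NA
Op 4: route key 8: smallest pos >= 8 is 18 -> NA
Op 5: route key 10: smallest pos >= 10 is 18 -> NA
Op 6: add NB@39 -> ring=[18:NA,39:NB]
Op 7: add NC@93 -> ring=[18:NA,39:NB,93:NC]
Op 8: remove NC -> ring=[18:NA,39:NB]
Op 9: add ND@2 -> ring=[2:ND,18:NA,39:NB]
Op 10: add NE@99 -> ring=[2:ND,18:NA,39:NB,99:NE]
Op 11: add NF@52 -> ring=[2:ND,18:NA,39:NB,52:NF,99:NE]

Answer: NA NA NA NA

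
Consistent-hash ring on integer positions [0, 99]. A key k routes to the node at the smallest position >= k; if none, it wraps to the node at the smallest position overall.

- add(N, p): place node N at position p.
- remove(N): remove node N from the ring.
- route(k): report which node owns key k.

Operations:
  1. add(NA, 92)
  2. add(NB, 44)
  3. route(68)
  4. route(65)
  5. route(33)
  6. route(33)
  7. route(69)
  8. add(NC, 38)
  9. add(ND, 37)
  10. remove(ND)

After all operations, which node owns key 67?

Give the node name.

Op 1: add NA@92 -> ring=[92:NA]
Op 2: add NB@44 -> ring=[44:NB,92:NA]
Op 3: route key 68: smallest pos >= 68 is 92 -> NA
Op 4: route key 65: smallest pos >= 65 is 92 -> NA
Op 5: route key 33: smallest pos >= 33 is 44 -> NB
Op 6: route key 33: smallest pos >= 33 is 44 -> NB
Op 7: route key 69: smallest pos >= 69 is 92 -> NA
Op 8: add NC@38 -> ring=[38:NC,44:NB,92:NA]
Op 9: add ND@37 -> ring=[37:ND,38:NC,44:NB,92:NA]
Op 10: remove ND -> ring=[38:NC,44:NB,92:NA]
Final route key 67: smallest pos >= 67 is 92 -> NA

Answer: NA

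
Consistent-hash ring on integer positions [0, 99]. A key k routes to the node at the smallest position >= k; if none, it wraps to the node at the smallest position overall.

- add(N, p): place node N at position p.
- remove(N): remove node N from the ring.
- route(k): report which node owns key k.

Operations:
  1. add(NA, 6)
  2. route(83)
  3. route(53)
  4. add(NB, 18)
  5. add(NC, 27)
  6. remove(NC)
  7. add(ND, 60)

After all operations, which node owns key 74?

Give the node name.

Op 1: add NA@6 -> ring=[6:NA]
Op 2: route key 83: none >= 83, wrap to smallest pos 6 -> NA
Op 3: route key 53: none >= 53, wrap to smallest pos 6 -> NA
Op 4: add NB@18 -> ring=[6:NA,18:NB]
Op 5: add NC@27 -> ring=[6:NA,18:NB,27:NC]
Op 6: remove NC -> ring=[6:NA,18:NB]
Op 7: add ND@60 -> ring=[6:NA,18:NB,60:ND]
Final route key 74: none >= 74, wrap to smallest pos 6 -> NA

Answer: NA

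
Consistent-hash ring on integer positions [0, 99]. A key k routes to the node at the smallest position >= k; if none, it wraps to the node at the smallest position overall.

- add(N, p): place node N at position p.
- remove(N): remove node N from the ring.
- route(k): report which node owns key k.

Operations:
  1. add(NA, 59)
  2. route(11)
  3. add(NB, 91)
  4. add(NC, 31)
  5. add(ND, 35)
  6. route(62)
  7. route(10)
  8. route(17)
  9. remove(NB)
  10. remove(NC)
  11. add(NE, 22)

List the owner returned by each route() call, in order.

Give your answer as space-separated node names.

Answer: NA NB NC NC

Derivation:
Op 1: add NA@59 -> ring=[59:NA]
Op 2: route key 11: smallest pos >= 11 is 59 -> NA
Op 3: add NB@91 -> ring=[59:NA,91:NB]
Op 4: add NC@31 -> ring=[31:NC,59:NA,91:NB]
Op 5: add ND@35 -> ring=[31:NC,35:ND,59:NA,91:NB]
Op 6: route key 62: smallest pos >= 62 is 91 -> NB
Op 7: route key 10: smallest pos >= 10 is 31 -> NC
Op 8: route key 17: smallest pos >= 17 is 31 -> NC
Op 9: remove NB -> ring=[31:NC,35:ND,59:NA]
Op 10: remove NC -> ring=[35:ND,59:NA]
Op 11: add NE@22 -> ring=[22:NE,35:ND,59:NA]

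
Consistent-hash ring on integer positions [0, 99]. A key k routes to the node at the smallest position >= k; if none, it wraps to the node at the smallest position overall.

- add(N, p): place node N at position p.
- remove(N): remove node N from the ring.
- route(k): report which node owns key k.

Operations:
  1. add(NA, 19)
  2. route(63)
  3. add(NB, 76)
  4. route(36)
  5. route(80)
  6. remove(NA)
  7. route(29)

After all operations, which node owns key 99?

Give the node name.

Answer: NB

Derivation:
Op 1: add NA@19 -> ring=[19:NA]
Op 2: route key 63: none >= 63, wrap to smallest pos 19 -> NA
Op 3: add NB@76 -> ring=[19:NA,76:NB]
Op 4: route key 36: smallest pos >= 36 is 76 -> NB
Op 5: route key 80: none >= 80, wrap to smallest pos 19 -> NA
Op 6: remove NA -> ring=[76:NB]
Op 7: route key 29: smallest pos >= 29 is 76 -> NB
Final route key 99: none >= 99, wrap to smallest pos 76 -> NB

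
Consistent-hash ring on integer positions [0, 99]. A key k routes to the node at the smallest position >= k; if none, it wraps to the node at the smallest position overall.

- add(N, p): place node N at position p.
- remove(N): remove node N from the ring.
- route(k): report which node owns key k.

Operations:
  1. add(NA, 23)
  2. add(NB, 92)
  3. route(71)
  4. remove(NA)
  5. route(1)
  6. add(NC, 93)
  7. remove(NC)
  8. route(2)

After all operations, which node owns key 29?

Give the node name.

Answer: NB

Derivation:
Op 1: add NA@23 -> ring=[23:NA]
Op 2: add NB@92 -> ring=[23:NA,92:NB]
Op 3: route key 71: smallest pos >= 71 is 92 -> NB
Op 4: remove NA -> ring=[92:NB]
Op 5: route key 1: smallest pos >= 1 is 92 -> NB
Op 6: add NC@93 -> ring=[92:NB,93:NC]
Op 7: remove NC -> ring=[92:NB]
Op 8: route key 2: smallest pos >= 2 is 92 -> NB
Final route key 29: smallest pos >= 29 is 92 -> NB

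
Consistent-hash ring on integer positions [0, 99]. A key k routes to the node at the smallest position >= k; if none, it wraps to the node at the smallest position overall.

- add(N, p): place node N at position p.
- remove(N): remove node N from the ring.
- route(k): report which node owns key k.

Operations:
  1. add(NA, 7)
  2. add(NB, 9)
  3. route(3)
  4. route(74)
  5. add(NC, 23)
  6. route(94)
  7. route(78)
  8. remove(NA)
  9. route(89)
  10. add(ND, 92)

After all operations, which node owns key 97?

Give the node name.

Answer: NB

Derivation:
Op 1: add NA@7 -> ring=[7:NA]
Op 2: add NB@9 -> ring=[7:NA,9:NB]
Op 3: route key 3: smallest pos >= 3 is 7 -> NA
Op 4: route key 74: none >= 74, wrap to smallest pos 7 -> NA
Op 5: add NC@23 -> ring=[7:NA,9:NB,23:NC]
Op 6: route key 94: none >= 94, wrap to smallest pos 7 -> NA
Op 7: route key 78: none >= 78, wrap to smallest pos 7 -> NA
Op 8: remove NA -> ring=[9:NB,23:NC]
Op 9: route key 89: none >= 89, wrap to smallest pos 9 -> NB
Op 10: add ND@92 -> ring=[9:NB,23:NC,92:ND]
Final route key 97: none >= 97, wrap to smallest pos 9 -> NB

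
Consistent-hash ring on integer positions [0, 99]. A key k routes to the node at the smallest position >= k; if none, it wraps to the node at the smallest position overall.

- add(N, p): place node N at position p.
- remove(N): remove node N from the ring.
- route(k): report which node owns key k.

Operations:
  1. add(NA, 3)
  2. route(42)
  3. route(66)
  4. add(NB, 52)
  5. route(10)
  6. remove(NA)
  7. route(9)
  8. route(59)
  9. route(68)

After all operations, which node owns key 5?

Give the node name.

Op 1: add NA@3 -> ring=[3:NA]
Op 2: route key 42: none >= 42, wrap to smallest pos 3 -> NA
Op 3: route key 66: none >= 66, wrap to smallest pos 3 -> NA
Op 4: add NB@52 -> ring=[3:NA,52:NB]
Op 5: route key 10: smallest pos >= 10 is 52 -> NB
Op 6: remove NA -> ring=[52:NB]
Op 7: route key 9: smallest pos >= 9 is 52 -> NB
Op 8: route key 59: none >= 59, wrap to smallest pos 52 -> NB
Op 9: route key 68: none >= 68, wrap to smallest pos 52 -> NB
Final route key 5: smallest pos >= 5 is 52 -> NB

Answer: NB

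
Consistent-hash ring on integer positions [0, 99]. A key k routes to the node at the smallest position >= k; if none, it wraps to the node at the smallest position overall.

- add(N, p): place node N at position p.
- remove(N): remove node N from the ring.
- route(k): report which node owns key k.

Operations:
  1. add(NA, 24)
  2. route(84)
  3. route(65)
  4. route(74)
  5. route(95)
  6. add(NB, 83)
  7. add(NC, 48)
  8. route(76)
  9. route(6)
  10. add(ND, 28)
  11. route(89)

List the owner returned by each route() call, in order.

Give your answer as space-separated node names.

Answer: NA NA NA NA NB NA NA

Derivation:
Op 1: add NA@24 -> ring=[24:NA]
Op 2: route key 84: none >= 84, wrap to smallest pos 24 -> NA
Op 3: route key 65: none >= 65, wrap to smallest pos 24 -> NA
Op 4: route key 74: none >= 74, wrap to smallest pos 24 -> NA
Op 5: route key 95: none >= 95, wrap to smallest pos 24 -> NA
Op 6: add NB@83 -> ring=[24:NA,83:NB]
Op 7: add NC@48 -> ring=[24:NA,48:NC,83:NB]
Op 8: route key 76: smallest pos >= 76 is 83 -> NB
Op 9: route key 6: smallest pos >= 6 is 24 -> NA
Op 10: add ND@28 -> ring=[24:NA,28:ND,48:NC,83:NB]
Op 11: route key 89: none >= 89, wrap to smallest pos 24 -> NA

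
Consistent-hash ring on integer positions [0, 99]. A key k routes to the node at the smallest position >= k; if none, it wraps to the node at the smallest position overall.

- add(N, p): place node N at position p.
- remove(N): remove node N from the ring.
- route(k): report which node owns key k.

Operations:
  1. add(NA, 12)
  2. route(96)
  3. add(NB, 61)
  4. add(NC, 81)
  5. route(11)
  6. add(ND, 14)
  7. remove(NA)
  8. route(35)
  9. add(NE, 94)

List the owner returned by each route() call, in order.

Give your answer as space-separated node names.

Answer: NA NA NB

Derivation:
Op 1: add NA@12 -> ring=[12:NA]
Op 2: route key 96: none >= 96, wrap to smallest pos 12 -> NA
Op 3: add NB@61 -> ring=[12:NA,61:NB]
Op 4: add NC@81 -> ring=[12:NA,61:NB,81:NC]
Op 5: route key 11: smallest pos >= 11 is 12 -> NA
Op 6: add ND@14 -> ring=[12:NA,14:ND,61:NB,81:NC]
Op 7: remove NA -> ring=[14:ND,61:NB,81:NC]
Op 8: route key 35: smallest pos >= 35 is 61 -> NB
Op 9: add NE@94 -> ring=[14:ND,61:NB,81:NC,94:NE]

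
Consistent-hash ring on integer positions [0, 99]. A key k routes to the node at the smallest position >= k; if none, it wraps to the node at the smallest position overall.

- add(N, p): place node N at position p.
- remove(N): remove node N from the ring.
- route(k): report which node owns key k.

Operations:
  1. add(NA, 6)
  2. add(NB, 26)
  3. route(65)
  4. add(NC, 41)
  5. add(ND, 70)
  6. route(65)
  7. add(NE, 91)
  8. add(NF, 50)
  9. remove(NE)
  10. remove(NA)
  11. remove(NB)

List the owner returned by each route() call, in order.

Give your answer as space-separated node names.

Answer: NA ND

Derivation:
Op 1: add NA@6 -> ring=[6:NA]
Op 2: add NB@26 -> ring=[6:NA,26:NB]
Op 3: route key 65: none >= 65, wrap to smallest pos 6 -> NA
Op 4: add NC@41 -> ring=[6:NA,26:NB,41:NC]
Op 5: add ND@70 -> ring=[6:NA,26:NB,41:NC,70:ND]
Op 6: route key 65: smallest pos >= 65 is 70 -> ND
Op 7: add NE@91 -> ring=[6:NA,26:NB,41:NC,70:ND,91:NE]
Op 8: add NF@50 -> ring=[6:NA,26:NB,41:NC,50:NF,70:ND,91:NE]
Op 9: remove NE -> ring=[6:NA,26:NB,41:NC,50:NF,70:ND]
Op 10: remove NA -> ring=[26:NB,41:NC,50:NF,70:ND]
Op 11: remove NB -> ring=[41:NC,50:NF,70:ND]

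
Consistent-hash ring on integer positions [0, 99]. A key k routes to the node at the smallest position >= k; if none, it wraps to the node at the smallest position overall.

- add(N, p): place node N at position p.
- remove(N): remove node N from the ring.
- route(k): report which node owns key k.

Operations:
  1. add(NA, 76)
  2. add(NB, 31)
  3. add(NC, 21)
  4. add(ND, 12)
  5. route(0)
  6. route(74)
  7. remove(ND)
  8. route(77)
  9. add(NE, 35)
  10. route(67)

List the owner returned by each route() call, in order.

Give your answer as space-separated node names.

Op 1: add NA@76 -> ring=[76:NA]
Op 2: add NB@31 -> ring=[31:NB,76:NA]
Op 3: add NC@21 -> ring=[21:NC,31:NB,76:NA]
Op 4: add ND@12 -> ring=[12:ND,21:NC,31:NB,76:NA]
Op 5: route key 0: smallest pos >= 0 is 12 -> ND
Op 6: route key 74: smallest pos >= 74 is 76 -> NA
Op 7: remove ND -> ring=[21:NC,31:NB,76:NA]
Op 8: route key 77: none >= 77, wrap to smallest pos 21 -> NC
Op 9: add NE@35 -> ring=[21:NC,31:NB,35:NE,76:NA]
Op 10: route key 67: smallest pos >= 67 is 76 -> NA

Answer: ND NA NC NA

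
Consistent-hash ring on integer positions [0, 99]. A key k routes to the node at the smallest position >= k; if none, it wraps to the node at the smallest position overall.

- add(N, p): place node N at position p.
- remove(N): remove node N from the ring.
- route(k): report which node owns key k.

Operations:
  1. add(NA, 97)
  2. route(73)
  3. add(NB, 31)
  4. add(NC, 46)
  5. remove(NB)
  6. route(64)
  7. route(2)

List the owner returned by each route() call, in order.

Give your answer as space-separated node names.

Op 1: add NA@97 -> ring=[97:NA]
Op 2: route key 73: smallest pos >= 73 is 97 -> NA
Op 3: add NB@31 -> ring=[31:NB,97:NA]
Op 4: add NC@46 -> ring=[31:NB,46:NC,97:NA]
Op 5: remove NB -> ring=[46:NC,97:NA]
Op 6: route key 64: smallest pos >= 64 is 97 -> NA
Op 7: route key 2: smallest pos >= 2 is 46 -> NC

Answer: NA NA NC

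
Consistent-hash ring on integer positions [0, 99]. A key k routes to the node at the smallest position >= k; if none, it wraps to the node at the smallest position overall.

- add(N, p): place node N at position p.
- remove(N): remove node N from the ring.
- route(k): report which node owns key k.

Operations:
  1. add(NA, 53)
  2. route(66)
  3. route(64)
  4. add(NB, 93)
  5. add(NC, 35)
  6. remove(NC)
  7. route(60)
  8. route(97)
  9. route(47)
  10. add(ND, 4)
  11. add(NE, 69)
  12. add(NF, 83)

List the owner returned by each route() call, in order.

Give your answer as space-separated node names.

Op 1: add NA@53 -> ring=[53:NA]
Op 2: route key 66: none >= 66, wrap to smallest pos 53 -> NA
Op 3: route key 64: none >= 64, wrap to smallest pos 53 -> NA
Op 4: add NB@93 -> ring=[53:NA,93:NB]
Op 5: add NC@35 -> ring=[35:NC,53:NA,93:NB]
Op 6: remove NC -> ring=[53:NA,93:NB]
Op 7: route key 60: smallest pos >= 60 is 93 -> NB
Op 8: route key 97: none >= 97, wrap to smallest pos 53 -> NA
Op 9: route key 47: smallest pos >= 47 is 53 -> NA
Op 10: add ND@4 -> ring=[4:ND,53:NA,93:NB]
Op 11: add NE@69 -> ring=[4:ND,53:NA,69:NE,93:NB]
Op 12: add NF@83 -> ring=[4:ND,53:NA,69:NE,83:NF,93:NB]

Answer: NA NA NB NA NA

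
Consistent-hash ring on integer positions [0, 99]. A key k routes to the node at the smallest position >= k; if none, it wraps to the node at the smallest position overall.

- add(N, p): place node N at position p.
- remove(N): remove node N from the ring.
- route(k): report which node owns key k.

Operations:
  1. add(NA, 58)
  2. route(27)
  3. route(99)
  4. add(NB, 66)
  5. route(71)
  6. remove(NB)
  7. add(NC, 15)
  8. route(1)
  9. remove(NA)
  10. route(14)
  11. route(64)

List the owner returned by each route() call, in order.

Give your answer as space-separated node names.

Answer: NA NA NA NC NC NC

Derivation:
Op 1: add NA@58 -> ring=[58:NA]
Op 2: route key 27: smallest pos >= 27 is 58 -> NA
Op 3: route key 99: none >= 99, wrap to smallest pos 58 -> NA
Op 4: add NB@66 -> ring=[58:NA,66:NB]
Op 5: route key 71: none >= 71, wrap to smallest pos 58 -> NA
Op 6: remove NB -> ring=[58:NA]
Op 7: add NC@15 -> ring=[15:NC,58:NA]
Op 8: route key 1: smallest pos >= 1 is 15 -> NC
Op 9: remove NA -> ring=[15:NC]
Op 10: route key 14: smallest pos >= 14 is 15 -> NC
Op 11: route key 64: none >= 64, wrap to smallest pos 15 -> NC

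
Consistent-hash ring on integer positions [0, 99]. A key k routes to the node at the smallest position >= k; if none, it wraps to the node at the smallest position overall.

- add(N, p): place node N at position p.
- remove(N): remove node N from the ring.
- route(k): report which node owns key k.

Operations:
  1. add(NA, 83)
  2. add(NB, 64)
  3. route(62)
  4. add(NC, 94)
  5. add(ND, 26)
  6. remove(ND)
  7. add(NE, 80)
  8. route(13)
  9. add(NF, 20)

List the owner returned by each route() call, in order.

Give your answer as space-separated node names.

Answer: NB NB

Derivation:
Op 1: add NA@83 -> ring=[83:NA]
Op 2: add NB@64 -> ring=[64:NB,83:NA]
Op 3: route key 62: smallest pos >= 62 is 64 -> NB
Op 4: add NC@94 -> ring=[64:NB,83:NA,94:NC]
Op 5: add ND@26 -> ring=[26:ND,64:NB,83:NA,94:NC]
Op 6: remove ND -> ring=[64:NB,83:NA,94:NC]
Op 7: add NE@80 -> ring=[64:NB,80:NE,83:NA,94:NC]
Op 8: route key 13: smallest pos >= 13 is 64 -> NB
Op 9: add NF@20 -> ring=[20:NF,64:NB,80:NE,83:NA,94:NC]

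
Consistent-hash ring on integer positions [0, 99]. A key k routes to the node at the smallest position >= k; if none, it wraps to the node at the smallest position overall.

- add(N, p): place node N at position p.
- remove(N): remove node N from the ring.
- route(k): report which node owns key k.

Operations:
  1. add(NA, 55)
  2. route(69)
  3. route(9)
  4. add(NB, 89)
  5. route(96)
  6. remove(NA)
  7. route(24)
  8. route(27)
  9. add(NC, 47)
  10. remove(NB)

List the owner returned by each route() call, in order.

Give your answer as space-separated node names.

Op 1: add NA@55 -> ring=[55:NA]
Op 2: route key 69: none >= 69, wrap to smallest pos 55 -> NA
Op 3: route key 9: smallest pos >= 9 is 55 -> NA
Op 4: add NB@89 -> ring=[55:NA,89:NB]
Op 5: route key 96: none >= 96, wrap to smallest pos 55 -> NA
Op 6: remove NA -> ring=[89:NB]
Op 7: route key 24: smallest pos >= 24 is 89 -> NB
Op 8: route key 27: smallest pos >= 27 is 89 -> NB
Op 9: add NC@47 -> ring=[47:NC,89:NB]
Op 10: remove NB -> ring=[47:NC]

Answer: NA NA NA NB NB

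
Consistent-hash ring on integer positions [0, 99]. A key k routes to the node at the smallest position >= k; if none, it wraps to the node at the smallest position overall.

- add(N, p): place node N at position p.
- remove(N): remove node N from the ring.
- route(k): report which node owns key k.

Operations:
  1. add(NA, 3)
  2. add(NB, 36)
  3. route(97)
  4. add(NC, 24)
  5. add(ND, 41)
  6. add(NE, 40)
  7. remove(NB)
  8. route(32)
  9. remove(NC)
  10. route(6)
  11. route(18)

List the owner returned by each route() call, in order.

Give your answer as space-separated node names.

Answer: NA NE NE NE

Derivation:
Op 1: add NA@3 -> ring=[3:NA]
Op 2: add NB@36 -> ring=[3:NA,36:NB]
Op 3: route key 97: none >= 97, wrap to smallest pos 3 -> NA
Op 4: add NC@24 -> ring=[3:NA,24:NC,36:NB]
Op 5: add ND@41 -> ring=[3:NA,24:NC,36:NB,41:ND]
Op 6: add NE@40 -> ring=[3:NA,24:NC,36:NB,40:NE,41:ND]
Op 7: remove NB -> ring=[3:NA,24:NC,40:NE,41:ND]
Op 8: route key 32: smallest pos >= 32 is 40 -> NE
Op 9: remove NC -> ring=[3:NA,40:NE,41:ND]
Op 10: route key 6: smallest pos >= 6 is 40 -> NE
Op 11: route key 18: smallest pos >= 18 is 40 -> NE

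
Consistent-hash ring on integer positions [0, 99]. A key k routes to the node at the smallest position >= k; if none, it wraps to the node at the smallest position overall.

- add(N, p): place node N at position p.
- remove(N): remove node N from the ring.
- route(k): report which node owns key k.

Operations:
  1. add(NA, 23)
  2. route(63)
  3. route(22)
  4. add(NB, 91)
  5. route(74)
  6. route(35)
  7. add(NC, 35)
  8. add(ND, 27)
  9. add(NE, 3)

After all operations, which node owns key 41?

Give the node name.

Answer: NB

Derivation:
Op 1: add NA@23 -> ring=[23:NA]
Op 2: route key 63: none >= 63, wrap to smallest pos 23 -> NA
Op 3: route key 22: smallest pos >= 22 is 23 -> NA
Op 4: add NB@91 -> ring=[23:NA,91:NB]
Op 5: route key 74: smallest pos >= 74 is 91 -> NB
Op 6: route key 35: smallest pos >= 35 is 91 -> NB
Op 7: add NC@35 -> ring=[23:NA,35:NC,91:NB]
Op 8: add ND@27 -> ring=[23:NA,27:ND,35:NC,91:NB]
Op 9: add NE@3 -> ring=[3:NE,23:NA,27:ND,35:NC,91:NB]
Final route key 41: smallest pos >= 41 is 91 -> NB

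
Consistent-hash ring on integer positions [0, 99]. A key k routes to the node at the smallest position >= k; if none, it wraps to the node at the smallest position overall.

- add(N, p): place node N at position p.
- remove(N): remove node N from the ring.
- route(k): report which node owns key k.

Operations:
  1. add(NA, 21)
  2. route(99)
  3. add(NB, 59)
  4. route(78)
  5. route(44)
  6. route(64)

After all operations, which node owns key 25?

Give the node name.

Answer: NB

Derivation:
Op 1: add NA@21 -> ring=[21:NA]
Op 2: route key 99: none >= 99, wrap to smallest pos 21 -> NA
Op 3: add NB@59 -> ring=[21:NA,59:NB]
Op 4: route key 78: none >= 78, wrap to smallest pos 21 -> NA
Op 5: route key 44: smallest pos >= 44 is 59 -> NB
Op 6: route key 64: none >= 64, wrap to smallest pos 21 -> NA
Final route key 25: smallest pos >= 25 is 59 -> NB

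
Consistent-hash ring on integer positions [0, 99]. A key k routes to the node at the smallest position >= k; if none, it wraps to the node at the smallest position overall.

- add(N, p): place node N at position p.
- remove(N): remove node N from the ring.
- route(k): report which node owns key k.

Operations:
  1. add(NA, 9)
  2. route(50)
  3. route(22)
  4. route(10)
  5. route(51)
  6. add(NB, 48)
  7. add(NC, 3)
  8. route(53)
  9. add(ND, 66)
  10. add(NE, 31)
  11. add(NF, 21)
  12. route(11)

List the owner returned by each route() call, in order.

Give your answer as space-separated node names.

Answer: NA NA NA NA NC NF

Derivation:
Op 1: add NA@9 -> ring=[9:NA]
Op 2: route key 50: none >= 50, wrap to smallest pos 9 -> NA
Op 3: route key 22: none >= 22, wrap to smallest pos 9 -> NA
Op 4: route key 10: none >= 10, wrap to smallest pos 9 -> NA
Op 5: route key 51: none >= 51, wrap to smallest pos 9 -> NA
Op 6: add NB@48 -> ring=[9:NA,48:NB]
Op 7: add NC@3 -> ring=[3:NC,9:NA,48:NB]
Op 8: route key 53: none >= 53, wrap to smallest pos 3 -> NC
Op 9: add ND@66 -> ring=[3:NC,9:NA,48:NB,66:ND]
Op 10: add NE@31 -> ring=[3:NC,9:NA,31:NE,48:NB,66:ND]
Op 11: add NF@21 -> ring=[3:NC,9:NA,21:NF,31:NE,48:NB,66:ND]
Op 12: route key 11: smallest pos >= 11 is 21 -> NF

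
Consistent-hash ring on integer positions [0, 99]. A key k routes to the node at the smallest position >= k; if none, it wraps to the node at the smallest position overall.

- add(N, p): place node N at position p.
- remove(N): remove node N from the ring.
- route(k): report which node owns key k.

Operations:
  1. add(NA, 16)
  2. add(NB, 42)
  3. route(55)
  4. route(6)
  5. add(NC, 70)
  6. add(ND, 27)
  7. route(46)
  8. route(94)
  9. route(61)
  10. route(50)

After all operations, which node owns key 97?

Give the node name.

Answer: NA

Derivation:
Op 1: add NA@16 -> ring=[16:NA]
Op 2: add NB@42 -> ring=[16:NA,42:NB]
Op 3: route key 55: none >= 55, wrap to smallest pos 16 -> NA
Op 4: route key 6: smallest pos >= 6 is 16 -> NA
Op 5: add NC@70 -> ring=[16:NA,42:NB,70:NC]
Op 6: add ND@27 -> ring=[16:NA,27:ND,42:NB,70:NC]
Op 7: route key 46: smallest pos >= 46 is 70 -> NC
Op 8: route key 94: none >= 94, wrap to smallest pos 16 -> NA
Op 9: route key 61: smallest pos >= 61 is 70 -> NC
Op 10: route key 50: smallest pos >= 50 is 70 -> NC
Final route key 97: none >= 97, wrap to smallest pos 16 -> NA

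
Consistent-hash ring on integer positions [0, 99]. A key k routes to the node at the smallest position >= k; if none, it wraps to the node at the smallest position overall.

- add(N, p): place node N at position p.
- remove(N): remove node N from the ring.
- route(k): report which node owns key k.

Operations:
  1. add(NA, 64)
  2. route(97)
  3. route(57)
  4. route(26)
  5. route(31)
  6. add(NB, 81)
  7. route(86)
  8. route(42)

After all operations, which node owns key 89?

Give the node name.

Answer: NA

Derivation:
Op 1: add NA@64 -> ring=[64:NA]
Op 2: route key 97: none >= 97, wrap to smallest pos 64 -> NA
Op 3: route key 57: smallest pos >= 57 is 64 -> NA
Op 4: route key 26: smallest pos >= 26 is 64 -> NA
Op 5: route key 31: smallest pos >= 31 is 64 -> NA
Op 6: add NB@81 -> ring=[64:NA,81:NB]
Op 7: route key 86: none >= 86, wrap to smallest pos 64 -> NA
Op 8: route key 42: smallest pos >= 42 is 64 -> NA
Final route key 89: none >= 89, wrap to smallest pos 64 -> NA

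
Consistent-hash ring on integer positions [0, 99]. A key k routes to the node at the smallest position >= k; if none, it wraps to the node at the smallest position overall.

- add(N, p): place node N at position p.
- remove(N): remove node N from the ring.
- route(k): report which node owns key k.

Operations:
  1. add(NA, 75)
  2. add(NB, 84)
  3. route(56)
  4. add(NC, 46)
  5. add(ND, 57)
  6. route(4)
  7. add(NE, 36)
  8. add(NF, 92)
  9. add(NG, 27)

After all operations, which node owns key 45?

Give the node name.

Answer: NC

Derivation:
Op 1: add NA@75 -> ring=[75:NA]
Op 2: add NB@84 -> ring=[75:NA,84:NB]
Op 3: route key 56: smallest pos >= 56 is 75 -> NA
Op 4: add NC@46 -> ring=[46:NC,75:NA,84:NB]
Op 5: add ND@57 -> ring=[46:NC,57:ND,75:NA,84:NB]
Op 6: route key 4: smallest pos >= 4 is 46 -> NC
Op 7: add NE@36 -> ring=[36:NE,46:NC,57:ND,75:NA,84:NB]
Op 8: add NF@92 -> ring=[36:NE,46:NC,57:ND,75:NA,84:NB,92:NF]
Op 9: add NG@27 -> ring=[27:NG,36:NE,46:NC,57:ND,75:NA,84:NB,92:NF]
Final route key 45: smallest pos >= 45 is 46 -> NC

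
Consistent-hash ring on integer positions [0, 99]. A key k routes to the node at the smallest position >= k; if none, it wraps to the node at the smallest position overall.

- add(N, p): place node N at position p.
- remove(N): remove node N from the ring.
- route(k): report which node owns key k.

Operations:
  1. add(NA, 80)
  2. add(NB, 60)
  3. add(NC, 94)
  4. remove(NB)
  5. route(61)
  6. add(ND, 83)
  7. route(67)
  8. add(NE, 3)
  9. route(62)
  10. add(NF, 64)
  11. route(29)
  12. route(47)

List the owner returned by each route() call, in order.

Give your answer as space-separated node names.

Op 1: add NA@80 -> ring=[80:NA]
Op 2: add NB@60 -> ring=[60:NB,80:NA]
Op 3: add NC@94 -> ring=[60:NB,80:NA,94:NC]
Op 4: remove NB -> ring=[80:NA,94:NC]
Op 5: route key 61: smallest pos >= 61 is 80 -> NA
Op 6: add ND@83 -> ring=[80:NA,83:ND,94:NC]
Op 7: route key 67: smallest pos >= 67 is 80 -> NA
Op 8: add NE@3 -> ring=[3:NE,80:NA,83:ND,94:NC]
Op 9: route key 62: smallest pos >= 62 is 80 -> NA
Op 10: add NF@64 -> ring=[3:NE,64:NF,80:NA,83:ND,94:NC]
Op 11: route key 29: smallest pos >= 29 is 64 -> NF
Op 12: route key 47: smallest pos >= 47 is 64 -> NF

Answer: NA NA NA NF NF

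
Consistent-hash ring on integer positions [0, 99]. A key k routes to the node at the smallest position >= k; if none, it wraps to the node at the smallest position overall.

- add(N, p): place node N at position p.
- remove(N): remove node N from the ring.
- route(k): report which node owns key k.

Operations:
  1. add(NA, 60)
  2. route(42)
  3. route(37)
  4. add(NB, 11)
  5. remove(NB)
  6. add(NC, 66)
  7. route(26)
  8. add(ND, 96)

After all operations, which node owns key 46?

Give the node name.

Op 1: add NA@60 -> ring=[60:NA]
Op 2: route key 42: smallest pos >= 42 is 60 -> NA
Op 3: route key 37: smallest pos >= 37 is 60 -> NA
Op 4: add NB@11 -> ring=[11:NB,60:NA]
Op 5: remove NB -> ring=[60:NA]
Op 6: add NC@66 -> ring=[60:NA,66:NC]
Op 7: route key 26: smallest pos >= 26 is 60 -> NA
Op 8: add ND@96 -> ring=[60:NA,66:NC,96:ND]
Final route key 46: smallest pos >= 46 is 60 -> NA

Answer: NA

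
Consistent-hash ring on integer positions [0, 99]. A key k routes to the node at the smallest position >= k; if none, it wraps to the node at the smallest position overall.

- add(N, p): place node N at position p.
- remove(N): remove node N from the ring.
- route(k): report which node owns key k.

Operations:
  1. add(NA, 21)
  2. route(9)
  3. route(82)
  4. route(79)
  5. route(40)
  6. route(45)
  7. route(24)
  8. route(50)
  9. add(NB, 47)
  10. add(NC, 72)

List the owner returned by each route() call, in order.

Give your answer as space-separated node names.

Answer: NA NA NA NA NA NA NA

Derivation:
Op 1: add NA@21 -> ring=[21:NA]
Op 2: route key 9: smallest pos >= 9 is 21 -> NA
Op 3: route key 82: none >= 82, wrap to smallest pos 21 -> NA
Op 4: route key 79: none >= 79, wrap to smallest pos 21 -> NA
Op 5: route key 40: none >= 40, wrap to smallest pos 21 -> NA
Op 6: route key 45: none >= 45, wrap to smallest pos 21 -> NA
Op 7: route key 24: none >= 24, wrap to smallest pos 21 -> NA
Op 8: route key 50: none >= 50, wrap to smallest pos 21 -> NA
Op 9: add NB@47 -> ring=[21:NA,47:NB]
Op 10: add NC@72 -> ring=[21:NA,47:NB,72:NC]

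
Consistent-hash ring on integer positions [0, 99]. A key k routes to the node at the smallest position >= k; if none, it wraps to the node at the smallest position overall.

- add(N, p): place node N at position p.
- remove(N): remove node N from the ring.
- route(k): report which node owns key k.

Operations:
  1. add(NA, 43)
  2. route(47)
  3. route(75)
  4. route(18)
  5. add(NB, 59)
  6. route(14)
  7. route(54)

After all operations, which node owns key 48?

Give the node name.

Op 1: add NA@43 -> ring=[43:NA]
Op 2: route key 47: none >= 47, wrap to smallest pos 43 -> NA
Op 3: route key 75: none >= 75, wrap to smallest pos 43 -> NA
Op 4: route key 18: smallest pos >= 18 is 43 -> NA
Op 5: add NB@59 -> ring=[43:NA,59:NB]
Op 6: route key 14: smallest pos >= 14 is 43 -> NA
Op 7: route key 54: smallest pos >= 54 is 59 -> NB
Final route key 48: smallest pos >= 48 is 59 -> NB

Answer: NB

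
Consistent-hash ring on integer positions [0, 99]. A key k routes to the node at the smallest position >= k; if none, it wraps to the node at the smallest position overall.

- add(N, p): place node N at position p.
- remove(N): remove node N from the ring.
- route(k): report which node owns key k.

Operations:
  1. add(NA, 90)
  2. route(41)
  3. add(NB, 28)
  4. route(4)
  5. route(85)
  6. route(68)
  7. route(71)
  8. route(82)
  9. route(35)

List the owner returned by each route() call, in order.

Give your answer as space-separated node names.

Op 1: add NA@90 -> ring=[90:NA]
Op 2: route key 41: smallest pos >= 41 is 90 -> NA
Op 3: add NB@28 -> ring=[28:NB,90:NA]
Op 4: route key 4: smallest pos >= 4 is 28 -> NB
Op 5: route key 85: smallest pos >= 85 is 90 -> NA
Op 6: route key 68: smallest pos >= 68 is 90 -> NA
Op 7: route key 71: smallest pos >= 71 is 90 -> NA
Op 8: route key 82: smallest pos >= 82 is 90 -> NA
Op 9: route key 35: smallest pos >= 35 is 90 -> NA

Answer: NA NB NA NA NA NA NA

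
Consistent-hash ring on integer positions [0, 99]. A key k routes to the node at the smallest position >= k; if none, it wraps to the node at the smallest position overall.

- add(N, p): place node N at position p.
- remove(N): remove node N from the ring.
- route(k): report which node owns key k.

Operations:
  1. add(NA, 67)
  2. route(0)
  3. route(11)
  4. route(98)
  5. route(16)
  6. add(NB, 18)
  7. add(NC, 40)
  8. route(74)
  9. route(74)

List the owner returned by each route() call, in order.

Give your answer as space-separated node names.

Op 1: add NA@67 -> ring=[67:NA]
Op 2: route key 0: smallest pos >= 0 is 67 -> NA
Op 3: route key 11: smallest pos >= 11 is 67 -> NA
Op 4: route key 98: none >= 98, wrap to smallest pos 67 -> NA
Op 5: route key 16: smallest pos >= 16 is 67 -> NA
Op 6: add NB@18 -> ring=[18:NB,67:NA]
Op 7: add NC@40 -> ring=[18:NB,40:NC,67:NA]
Op 8: route key 74: none >= 74, wrap to smallest pos 18 -> NB
Op 9: route key 74: none >= 74, wrap to smallest pos 18 -> NB

Answer: NA NA NA NA NB NB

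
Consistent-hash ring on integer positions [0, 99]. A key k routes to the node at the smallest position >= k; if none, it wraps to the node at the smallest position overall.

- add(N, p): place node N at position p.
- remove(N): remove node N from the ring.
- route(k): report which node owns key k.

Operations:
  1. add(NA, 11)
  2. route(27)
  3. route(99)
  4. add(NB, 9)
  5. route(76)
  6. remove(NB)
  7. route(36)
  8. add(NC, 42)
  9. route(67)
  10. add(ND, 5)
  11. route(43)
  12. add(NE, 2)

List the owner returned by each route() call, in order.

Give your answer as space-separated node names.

Op 1: add NA@11 -> ring=[11:NA]
Op 2: route key 27: none >= 27, wrap to smallest pos 11 -> NA
Op 3: route key 99: none >= 99, wrap to smallest pos 11 -> NA
Op 4: add NB@9 -> ring=[9:NB,11:NA]
Op 5: route key 76: none >= 76, wrap to smallest pos 9 -> NB
Op 6: remove NB -> ring=[11:NA]
Op 7: route key 36: none >= 36, wrap to smallest pos 11 -> NA
Op 8: add NC@42 -> ring=[11:NA,42:NC]
Op 9: route key 67: none >= 67, wrap to smallest pos 11 -> NA
Op 10: add ND@5 -> ring=[5:ND,11:NA,42:NC]
Op 11: route key 43: none >= 43, wrap to smallest pos 5 -> ND
Op 12: add NE@2 -> ring=[2:NE,5:ND,11:NA,42:NC]

Answer: NA NA NB NA NA ND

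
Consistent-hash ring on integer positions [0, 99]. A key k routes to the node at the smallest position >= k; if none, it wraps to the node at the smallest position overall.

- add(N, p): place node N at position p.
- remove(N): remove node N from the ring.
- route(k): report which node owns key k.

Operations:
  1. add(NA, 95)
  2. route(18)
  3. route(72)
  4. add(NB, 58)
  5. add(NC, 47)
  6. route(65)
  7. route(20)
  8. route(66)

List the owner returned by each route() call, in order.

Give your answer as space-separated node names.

Op 1: add NA@95 -> ring=[95:NA]
Op 2: route key 18: smallest pos >= 18 is 95 -> NA
Op 3: route key 72: smallest pos >= 72 is 95 -> NA
Op 4: add NB@58 -> ring=[58:NB,95:NA]
Op 5: add NC@47 -> ring=[47:NC,58:NB,95:NA]
Op 6: route key 65: smallest pos >= 65 is 95 -> NA
Op 7: route key 20: smallest pos >= 20 is 47 -> NC
Op 8: route key 66: smallest pos >= 66 is 95 -> NA

Answer: NA NA NA NC NA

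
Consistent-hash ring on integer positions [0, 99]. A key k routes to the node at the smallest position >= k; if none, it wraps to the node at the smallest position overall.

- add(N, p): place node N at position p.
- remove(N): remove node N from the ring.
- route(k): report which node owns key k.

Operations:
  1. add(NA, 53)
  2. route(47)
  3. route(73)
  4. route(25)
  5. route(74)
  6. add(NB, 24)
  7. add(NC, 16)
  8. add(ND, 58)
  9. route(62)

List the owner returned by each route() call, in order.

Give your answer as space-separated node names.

Op 1: add NA@53 -> ring=[53:NA]
Op 2: route key 47: smallest pos >= 47 is 53 -> NA
Op 3: route key 73: none >= 73, wrap to smallest pos 53 -> NA
Op 4: route key 25: smallest pos >= 25 is 53 -> NA
Op 5: route key 74: none >= 74, wrap to smallest pos 53 -> NA
Op 6: add NB@24 -> ring=[24:NB,53:NA]
Op 7: add NC@16 -> ring=[16:NC,24:NB,53:NA]
Op 8: add ND@58 -> ring=[16:NC,24:NB,53:NA,58:ND]
Op 9: route key 62: none >= 62, wrap to smallest pos 16 -> NC

Answer: NA NA NA NA NC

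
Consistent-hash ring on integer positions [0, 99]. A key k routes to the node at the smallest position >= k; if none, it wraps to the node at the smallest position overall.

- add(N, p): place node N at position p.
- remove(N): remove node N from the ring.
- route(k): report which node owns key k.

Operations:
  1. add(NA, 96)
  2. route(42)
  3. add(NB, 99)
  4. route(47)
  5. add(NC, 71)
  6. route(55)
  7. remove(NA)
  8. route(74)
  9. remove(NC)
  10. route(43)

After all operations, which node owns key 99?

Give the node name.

Op 1: add NA@96 -> ring=[96:NA]
Op 2: route key 42: smallest pos >= 42 is 96 -> NA
Op 3: add NB@99 -> ring=[96:NA,99:NB]
Op 4: route key 47: smallest pos >= 47 is 96 -> NA
Op 5: add NC@71 -> ring=[71:NC,96:NA,99:NB]
Op 6: route key 55: smallest pos >= 55 is 71 -> NC
Op 7: remove NA -> ring=[71:NC,99:NB]
Op 8: route key 74: smallest pos >= 74 is 99 -> NB
Op 9: remove NC -> ring=[99:NB]
Op 10: route key 43: smallest pos >= 43 is 99 -> NB
Final route key 99: smallest pos >= 99 is 99 -> NB

Answer: NB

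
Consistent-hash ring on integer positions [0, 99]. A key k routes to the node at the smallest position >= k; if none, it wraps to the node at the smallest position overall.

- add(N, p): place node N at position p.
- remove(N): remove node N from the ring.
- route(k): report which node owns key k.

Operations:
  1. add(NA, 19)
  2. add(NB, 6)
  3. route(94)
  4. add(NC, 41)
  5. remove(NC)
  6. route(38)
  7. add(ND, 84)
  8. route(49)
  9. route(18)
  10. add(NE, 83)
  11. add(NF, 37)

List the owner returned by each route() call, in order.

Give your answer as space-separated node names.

Answer: NB NB ND NA

Derivation:
Op 1: add NA@19 -> ring=[19:NA]
Op 2: add NB@6 -> ring=[6:NB,19:NA]
Op 3: route key 94: none >= 94, wrap to smallest pos 6 -> NB
Op 4: add NC@41 -> ring=[6:NB,19:NA,41:NC]
Op 5: remove NC -> ring=[6:NB,19:NA]
Op 6: route key 38: none >= 38, wrap to smallest pos 6 -> NB
Op 7: add ND@84 -> ring=[6:NB,19:NA,84:ND]
Op 8: route key 49: smallest pos >= 49 is 84 -> ND
Op 9: route key 18: smallest pos >= 18 is 19 -> NA
Op 10: add NE@83 -> ring=[6:NB,19:NA,83:NE,84:ND]
Op 11: add NF@37 -> ring=[6:NB,19:NA,37:NF,83:NE,84:ND]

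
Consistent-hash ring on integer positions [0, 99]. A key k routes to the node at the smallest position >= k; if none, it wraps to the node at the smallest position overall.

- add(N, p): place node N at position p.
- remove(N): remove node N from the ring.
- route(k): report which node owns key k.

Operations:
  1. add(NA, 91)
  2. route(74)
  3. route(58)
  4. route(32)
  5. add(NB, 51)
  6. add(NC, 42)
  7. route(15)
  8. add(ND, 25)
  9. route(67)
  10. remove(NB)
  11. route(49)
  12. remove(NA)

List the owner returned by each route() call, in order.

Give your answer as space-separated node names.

Answer: NA NA NA NC NA NA

Derivation:
Op 1: add NA@91 -> ring=[91:NA]
Op 2: route key 74: smallest pos >= 74 is 91 -> NA
Op 3: route key 58: smallest pos >= 58 is 91 -> NA
Op 4: route key 32: smallest pos >= 32 is 91 -> NA
Op 5: add NB@51 -> ring=[51:NB,91:NA]
Op 6: add NC@42 -> ring=[42:NC,51:NB,91:NA]
Op 7: route key 15: smallest pos >= 15 is 42 -> NC
Op 8: add ND@25 -> ring=[25:ND,42:NC,51:NB,91:NA]
Op 9: route key 67: smallest pos >= 67 is 91 -> NA
Op 10: remove NB -> ring=[25:ND,42:NC,91:NA]
Op 11: route key 49: smallest pos >= 49 is 91 -> NA
Op 12: remove NA -> ring=[25:ND,42:NC]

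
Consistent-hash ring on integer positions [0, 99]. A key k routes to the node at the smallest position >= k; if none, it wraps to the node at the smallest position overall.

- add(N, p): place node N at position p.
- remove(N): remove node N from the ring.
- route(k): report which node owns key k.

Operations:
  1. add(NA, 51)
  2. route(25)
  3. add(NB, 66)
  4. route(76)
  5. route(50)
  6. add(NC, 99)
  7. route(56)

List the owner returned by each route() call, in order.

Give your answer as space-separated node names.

Answer: NA NA NA NB

Derivation:
Op 1: add NA@51 -> ring=[51:NA]
Op 2: route key 25: smallest pos >= 25 is 51 -> NA
Op 3: add NB@66 -> ring=[51:NA,66:NB]
Op 4: route key 76: none >= 76, wrap to smallest pos 51 -> NA
Op 5: route key 50: smallest pos >= 50 is 51 -> NA
Op 6: add NC@99 -> ring=[51:NA,66:NB,99:NC]
Op 7: route key 56: smallest pos >= 56 is 66 -> NB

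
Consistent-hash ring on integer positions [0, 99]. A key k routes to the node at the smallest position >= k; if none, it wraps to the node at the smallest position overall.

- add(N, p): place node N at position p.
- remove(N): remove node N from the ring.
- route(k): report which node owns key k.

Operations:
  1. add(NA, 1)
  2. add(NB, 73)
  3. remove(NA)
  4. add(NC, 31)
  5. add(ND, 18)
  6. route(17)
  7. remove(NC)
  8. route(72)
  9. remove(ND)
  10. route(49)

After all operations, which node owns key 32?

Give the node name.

Op 1: add NA@1 -> ring=[1:NA]
Op 2: add NB@73 -> ring=[1:NA,73:NB]
Op 3: remove NA -> ring=[73:NB]
Op 4: add NC@31 -> ring=[31:NC,73:NB]
Op 5: add ND@18 -> ring=[18:ND,31:NC,73:NB]
Op 6: route key 17: smallest pos >= 17 is 18 -> ND
Op 7: remove NC -> ring=[18:ND,73:NB]
Op 8: route key 72: smallest pos >= 72 is 73 -> NB
Op 9: remove ND -> ring=[73:NB]
Op 10: route key 49: smallest pos >= 49 is 73 -> NB
Final route key 32: smallest pos >= 32 is 73 -> NB

Answer: NB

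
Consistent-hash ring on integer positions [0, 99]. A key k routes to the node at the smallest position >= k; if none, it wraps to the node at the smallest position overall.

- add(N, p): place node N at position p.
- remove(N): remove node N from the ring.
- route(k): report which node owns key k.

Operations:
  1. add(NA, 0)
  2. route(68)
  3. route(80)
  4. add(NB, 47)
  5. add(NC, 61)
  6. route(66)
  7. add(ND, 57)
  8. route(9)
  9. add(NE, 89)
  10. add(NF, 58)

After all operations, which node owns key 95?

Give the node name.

Op 1: add NA@0 -> ring=[0:NA]
Op 2: route key 68: none >= 68, wrap to smallest pos 0 -> NA
Op 3: route key 80: none >= 80, wrap to smallest pos 0 -> NA
Op 4: add NB@47 -> ring=[0:NA,47:NB]
Op 5: add NC@61 -> ring=[0:NA,47:NB,61:NC]
Op 6: route key 66: none >= 66, wrap to smallest pos 0 -> NA
Op 7: add ND@57 -> ring=[0:NA,47:NB,57:ND,61:NC]
Op 8: route key 9: smallest pos >= 9 is 47 -> NB
Op 9: add NE@89 -> ring=[0:NA,47:NB,57:ND,61:NC,89:NE]
Op 10: add NF@58 -> ring=[0:NA,47:NB,57:ND,58:NF,61:NC,89:NE]
Final route key 95: none >= 95, wrap to smallest pos 0 -> NA

Answer: NA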